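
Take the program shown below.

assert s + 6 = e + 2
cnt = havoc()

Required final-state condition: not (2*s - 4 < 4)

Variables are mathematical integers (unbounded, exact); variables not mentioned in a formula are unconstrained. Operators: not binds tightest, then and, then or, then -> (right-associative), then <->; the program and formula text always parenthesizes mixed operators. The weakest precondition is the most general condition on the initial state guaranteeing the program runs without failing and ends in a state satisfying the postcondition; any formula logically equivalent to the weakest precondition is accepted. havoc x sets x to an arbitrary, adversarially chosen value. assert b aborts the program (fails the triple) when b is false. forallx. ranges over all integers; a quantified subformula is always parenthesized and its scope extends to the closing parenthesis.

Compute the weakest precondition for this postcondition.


Working backward. After the program, the postcondition not (2*s - 4 < 4) must hold; in canonical form it is not (2*s < 8).
Before havoc cnt: not (2*s < 8)
Before assert s + 6 = e + 2: s = e - 4 and (not (2*s < 8))
Answer: WP = s = e - 4 and (not (2*s < 8))


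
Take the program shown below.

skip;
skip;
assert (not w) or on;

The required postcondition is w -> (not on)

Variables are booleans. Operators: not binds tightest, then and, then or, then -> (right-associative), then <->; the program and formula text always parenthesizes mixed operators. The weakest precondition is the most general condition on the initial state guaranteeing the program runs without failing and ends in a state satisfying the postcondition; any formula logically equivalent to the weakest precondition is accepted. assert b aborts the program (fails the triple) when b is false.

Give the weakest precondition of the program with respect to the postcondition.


Working backward. After the program, w -> (not on) must hold.
Before assert (not w) or on: ((not w) or on) and (w -> (not on))
Before skip: ((not w) or on) and (w -> (not on))
Before skip: ((not w) or on) and (w -> (not on))
Answer: WP = ((not w) or on) and (w -> (not on))


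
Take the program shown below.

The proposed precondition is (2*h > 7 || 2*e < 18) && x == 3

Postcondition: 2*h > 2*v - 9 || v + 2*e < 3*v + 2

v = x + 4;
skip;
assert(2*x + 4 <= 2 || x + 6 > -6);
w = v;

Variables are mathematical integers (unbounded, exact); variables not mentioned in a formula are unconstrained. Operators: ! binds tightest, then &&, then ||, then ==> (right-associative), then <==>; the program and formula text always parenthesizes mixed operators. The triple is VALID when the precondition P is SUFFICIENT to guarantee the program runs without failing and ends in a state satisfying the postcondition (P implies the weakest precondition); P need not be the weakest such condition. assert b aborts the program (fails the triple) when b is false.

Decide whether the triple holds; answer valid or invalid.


Working backward. After the program, the postcondition 2*h > 2*v - 9 || v + 2*e < 3*v + 2 must hold; in canonical form it is 2*h > 2*v - 9 || 2*e < 2*v + 2.
Before w := v: 2*h > 2*v - 9 || 2*e < 2*v + 2
Before assert 2*x + 4 <= 2 || x + 6 > -6: (2*x <= -2 || x > -12) && (2*h > 2*v - 9 || 2*e < 2*v + 2)
Before skip: (2*x <= -2 || x > -12) && (2*h > 2*v - 9 || 2*e < 2*v + 2)
Before v := x + 4: (2*x <= -2 || x > -12) && (2*h > 2*x - 1 || 2*e < 2*x + 10)
The weakest precondition is (2*x <= -2 || x > -12) && (2*h > 2*x - 1 || 2*e < 2*x + 10).
Check whether (2*h > 7 || 2*e < 18) && x == 3 implies it.
Countermodel: at the initial state e = 8, h = 0, x = 3, the precondition holds but the weakest precondition fails.
Answer: invalid


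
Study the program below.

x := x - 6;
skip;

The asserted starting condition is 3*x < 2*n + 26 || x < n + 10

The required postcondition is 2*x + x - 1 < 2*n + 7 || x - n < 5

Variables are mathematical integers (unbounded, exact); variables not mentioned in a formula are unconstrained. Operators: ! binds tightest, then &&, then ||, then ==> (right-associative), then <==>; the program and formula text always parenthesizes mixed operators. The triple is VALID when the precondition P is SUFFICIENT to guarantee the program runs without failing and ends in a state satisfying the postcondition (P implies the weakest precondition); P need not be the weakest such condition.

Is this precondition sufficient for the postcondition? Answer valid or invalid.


Working backward. After the program, the postcondition 2*x + x - 1 < 2*n + 7 || x - n < 5 must hold; in canonical form it is 3*x < 2*n + 8 || x < n + 5.
Before skip: 3*x < 2*n + 8 || x < n + 5
Before x := x - 6: 3*x < 2*n + 26 || x < n + 11
The weakest precondition is 3*x < 2*n + 26 || x < n + 11.
Check whether 3*x < 2*n + 26 || x < n + 10 implies it.
Every state satisfying the precondition satisfies the weakest precondition: the implication holds.
Answer: valid


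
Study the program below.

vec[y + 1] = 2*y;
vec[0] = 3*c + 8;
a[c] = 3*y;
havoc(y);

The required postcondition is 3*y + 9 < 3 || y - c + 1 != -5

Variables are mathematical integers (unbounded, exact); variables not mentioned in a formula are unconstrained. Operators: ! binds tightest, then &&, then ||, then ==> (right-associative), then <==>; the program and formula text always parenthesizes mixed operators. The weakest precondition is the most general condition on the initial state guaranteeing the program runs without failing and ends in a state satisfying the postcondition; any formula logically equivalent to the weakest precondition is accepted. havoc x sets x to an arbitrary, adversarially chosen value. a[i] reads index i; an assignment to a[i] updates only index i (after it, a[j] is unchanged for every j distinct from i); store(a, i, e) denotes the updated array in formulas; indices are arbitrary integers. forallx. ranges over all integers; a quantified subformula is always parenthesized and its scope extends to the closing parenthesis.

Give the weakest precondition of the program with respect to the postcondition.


Working backward. After the program, the postcondition 3*y + 9 < 3 || y - c + 1 != -5 must hold; in canonical form it is 3*y < -6 || y != c - 6.
Before havoc y: forall y_1. (3*y_1 < -6 || y_1 != c - 6)
Before a[c] := 3*y: forall y_1. (3*y_1 < -6 || y_1 != c - 6)
Before vec[0] := 3*c + 8: forall y_1. (3*y_1 < -6 || y_1 != c - 6)
Before vec[y + 1] := 2*y: forall y_1. (3*y_1 < -6 || y_1 != c - 6)
Answer: WP = forall y_1. (3*y_1 < -6 || y_1 != c - 6)


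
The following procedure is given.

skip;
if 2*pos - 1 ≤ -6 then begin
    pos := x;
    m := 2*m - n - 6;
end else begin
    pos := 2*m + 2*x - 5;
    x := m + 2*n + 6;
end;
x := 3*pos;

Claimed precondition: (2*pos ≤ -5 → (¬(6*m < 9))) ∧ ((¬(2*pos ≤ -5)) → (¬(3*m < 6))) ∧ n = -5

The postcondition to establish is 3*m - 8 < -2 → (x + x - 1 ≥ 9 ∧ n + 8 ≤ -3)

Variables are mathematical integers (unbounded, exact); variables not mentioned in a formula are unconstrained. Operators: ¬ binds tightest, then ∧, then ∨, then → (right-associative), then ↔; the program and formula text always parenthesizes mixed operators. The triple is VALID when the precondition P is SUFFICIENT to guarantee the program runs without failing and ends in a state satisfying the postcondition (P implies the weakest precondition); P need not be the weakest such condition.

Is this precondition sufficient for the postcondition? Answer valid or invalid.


Working backward. After the program, the postcondition 3*m - 8 < -2 → (x + x - 1 ≥ 9 ∧ n + 8 ≤ -3) must hold; in canonical form it is 3*m < 6 → (2*x ≥ 10 ∧ n ≤ -11).
Before x := 3*pos: 3*m < 6 → (6*pos ≥ 10 ∧ n ≤ -11)
Then branch requires 6*m < 3*n + 24 → (6*x ≥ 10 ∧ n ≤ -11); else branch requires 3*m < 6 → (12*m + 12*x ≥ 40 ∧ n ≤ -11).
Before the if: (2*pos ≤ -5 → (6*m < 3*n + 24 → (6*x ≥ 10 ∧ n ≤ -11))) ∧ ((¬(2*pos ≤ -5)) → (3*m < 6 → (12*m + 12*x ≥ 40 ∧ n ≤ -11)))
Before skip: (2*pos ≤ -5 → (6*m < 3*n + 24 → (6*x ≥ 10 ∧ n ≤ -11))) ∧ ((¬(2*pos ≤ -5)) → (3*m < 6 → (12*m + 12*x ≥ 40 ∧ n ≤ -11)))
The weakest precondition is (2*pos ≤ -5 → (6*m < 3*n + 24 → (6*x ≥ 10 ∧ n ≤ -11))) ∧ ((¬(2*pos ≤ -5)) → (3*m < 6 → (12*m + 12*x ≥ 40 ∧ n ≤ -11))).
Check whether (2*pos ≤ -5 → (¬(6*m < 9))) ∧ ((¬(2*pos ≤ -5)) → (¬(3*m < 6))) ∧ n = -5 implies it.
Every state satisfying the precondition satisfies the weakest precondition: the implication holds.
Answer: valid


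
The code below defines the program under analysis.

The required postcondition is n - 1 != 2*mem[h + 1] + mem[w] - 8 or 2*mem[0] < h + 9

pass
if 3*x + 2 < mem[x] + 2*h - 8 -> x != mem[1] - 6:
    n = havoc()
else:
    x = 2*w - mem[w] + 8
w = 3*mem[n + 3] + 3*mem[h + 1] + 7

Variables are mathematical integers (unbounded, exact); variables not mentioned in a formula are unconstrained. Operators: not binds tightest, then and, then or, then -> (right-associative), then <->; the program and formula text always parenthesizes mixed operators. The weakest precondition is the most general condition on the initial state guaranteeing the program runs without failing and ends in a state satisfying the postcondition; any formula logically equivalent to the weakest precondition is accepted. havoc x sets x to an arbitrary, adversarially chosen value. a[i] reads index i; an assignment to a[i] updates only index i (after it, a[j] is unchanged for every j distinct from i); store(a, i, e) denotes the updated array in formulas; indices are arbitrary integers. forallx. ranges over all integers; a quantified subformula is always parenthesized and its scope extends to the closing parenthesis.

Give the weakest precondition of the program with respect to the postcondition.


Working backward. After the program, the postcondition n - 1 != 2*mem[h + 1] + mem[w] - 8 or 2*mem[0] < h + 9 must hold; in canonical form it is n != 2*mem[h + 1] + mem[w] - 7 or 2*mem[0] < h + 9.
Before w := 3*mem[n + 3] + 3*mem[h + 1] + 7: n != mem[3*mem[h + 1] + 3*mem[n + 3] + 7] + 2*mem[h + 1] - 7 or 2*mem[0] < h + 9
Then branch requires forall n_1. (n_1 != mem[3*mem[h + 1] + 3*mem[n_1 + 3] + 7] + 2*mem[h + 1] - 7 or 2*mem[0] < h + 9); else branch requires n != mem[3*mem[h + 1] + 3*mem[n + 3] + 7] + 2*mem[h + 1] - 7 or 2*mem[0] < h + 9.
Before the if: ((3*x < mem[x] + 2*h - 10 -> x != mem[1] - 6) -> (forall n_1. (n_1 != mem[3*mem[h + 1] + 3*mem[n_1 + 3] + 7] + 2*mem[h + 1] - 7 or 2*mem[0] < h + 9))) and ((not (3*x < mem[x] + 2*h - 10 -> x != mem[1] - 6)) -> (n != mem[3*mem[h + 1] + 3*mem[n + 3] + 7] + 2*mem[h + 1] - 7 or 2*mem[0] < h + 9))
Before skip: ((3*x < mem[x] + 2*h - 10 -> x != mem[1] - 6) -> (forall n_1. (n_1 != mem[3*mem[h + 1] + 3*mem[n_1 + 3] + 7] + 2*mem[h + 1] - 7 or 2*mem[0] < h + 9))) and ((not (3*x < mem[x] + 2*h - 10 -> x != mem[1] - 6)) -> (n != mem[3*mem[h + 1] + 3*mem[n + 3] + 7] + 2*mem[h + 1] - 7 or 2*mem[0] < h + 9))
Answer: WP = ((3*x < mem[x] + 2*h - 10 -> x != mem[1] - 6) -> (forall n_1. (n_1 != mem[3*mem[h + 1] + 3*mem[n_1 + 3] + 7] + 2*mem[h + 1] - 7 or 2*mem[0] < h + 9))) and ((not (3*x < mem[x] + 2*h - 10 -> x != mem[1] - 6)) -> (n != mem[3*mem[h + 1] + 3*mem[n + 3] + 7] + 2*mem[h + 1] - 7 or 2*mem[0] < h + 9))


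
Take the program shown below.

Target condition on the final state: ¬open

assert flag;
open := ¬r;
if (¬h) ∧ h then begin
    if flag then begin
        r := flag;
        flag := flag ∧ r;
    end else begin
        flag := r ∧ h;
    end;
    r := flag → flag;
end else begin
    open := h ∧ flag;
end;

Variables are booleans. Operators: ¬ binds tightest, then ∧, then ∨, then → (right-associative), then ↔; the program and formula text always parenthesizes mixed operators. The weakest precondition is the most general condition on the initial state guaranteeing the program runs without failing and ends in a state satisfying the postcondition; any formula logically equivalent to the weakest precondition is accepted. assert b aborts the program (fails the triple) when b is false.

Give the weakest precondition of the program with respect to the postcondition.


Working backward. After the program, ¬open must hold.
Then branch requires (flag → (¬open)) ∧ ((¬flag) → (¬open)); else branch requires ¬(h ∧ flag).
Before the if: ¬(h ∧ flag)
Before open := ¬r: ¬(h ∧ flag)
Before assert flag: flag ∧ (¬(h ∧ flag))
Answer: WP = flag ∧ (¬(h ∧ flag))


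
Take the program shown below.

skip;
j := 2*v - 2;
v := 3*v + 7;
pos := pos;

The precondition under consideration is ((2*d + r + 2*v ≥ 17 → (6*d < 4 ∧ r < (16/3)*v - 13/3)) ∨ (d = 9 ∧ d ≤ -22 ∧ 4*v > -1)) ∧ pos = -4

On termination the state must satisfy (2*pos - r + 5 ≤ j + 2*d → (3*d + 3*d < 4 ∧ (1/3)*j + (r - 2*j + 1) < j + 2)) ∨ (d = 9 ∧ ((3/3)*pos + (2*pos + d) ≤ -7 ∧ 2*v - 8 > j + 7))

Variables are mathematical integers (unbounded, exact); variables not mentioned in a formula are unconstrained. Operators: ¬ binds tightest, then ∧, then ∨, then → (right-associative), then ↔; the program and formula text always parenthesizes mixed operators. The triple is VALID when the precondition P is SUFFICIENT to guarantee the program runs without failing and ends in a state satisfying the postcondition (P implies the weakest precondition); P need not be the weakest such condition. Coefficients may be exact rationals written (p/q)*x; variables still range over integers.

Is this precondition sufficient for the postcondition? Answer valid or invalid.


Working backward. After the program, the postcondition (2*pos - r + 5 ≤ j + 2*d → (3*d + 3*d < 4 ∧ (1/3)*j + (r - 2*j + 1) < j + 2)) ∨ (d = 9 ∧ ((3/3)*pos + (2*pos + d) ≤ -7 ∧ 2*v - 8 > j + 7)) must hold; in canonical form it is (2*pos ≤ 2*d + j + r - 5 → (6*d < 4 ∧ r < (8/3)*j + 1)) ∨ (d = 9 ∧ d + 3*pos ≤ -7 ∧ 2*v > j + 15).
Before pos := pos: (2*pos ≤ 2*d + j + r - 5 → (6*d < 4 ∧ r < (8/3)*j + 1)) ∨ (d = 9 ∧ d + 3*pos ≤ -7 ∧ 2*v > j + 15)
Before v := 3*v + 7: (2*pos ≤ 2*d + j + r - 5 → (6*d < 4 ∧ r < (8/3)*j + 1)) ∨ (d = 9 ∧ d + 3*pos ≤ -7 ∧ 6*v > j + 1)
Before j := 2*v - 2: (2*pos ≤ 2*d + r + 2*v - 7 → (6*d < 4 ∧ r < (16/3)*v - 13/3)) ∨ (d = 9 ∧ d + 3*pos ≤ -7 ∧ 4*v > -1)
Before skip: (2*pos ≤ 2*d + r + 2*v - 7 → (6*d < 4 ∧ r < (16/3)*v - 13/3)) ∨ (d = 9 ∧ d + 3*pos ≤ -7 ∧ 4*v > -1)
The weakest precondition is (2*pos ≤ 2*d + r + 2*v - 7 → (6*d < 4 ∧ r < (16/3)*v - 13/3)) ∨ (d = 9 ∧ d + 3*pos ≤ -7 ∧ 4*v > -1).
Check whether ((2*d + r + 2*v ≥ 17 → (6*d < 4 ∧ r < (16/3)*v - 13/3)) ∨ (d = 9 ∧ d ≤ -22 ∧ 4*v > -1)) ∧ pos = -4 implies it.
Countermodel: at the initial state d = 1, pos = -4, r = 6, v = 2, the precondition holds but the weakest precondition fails.
Answer: invalid


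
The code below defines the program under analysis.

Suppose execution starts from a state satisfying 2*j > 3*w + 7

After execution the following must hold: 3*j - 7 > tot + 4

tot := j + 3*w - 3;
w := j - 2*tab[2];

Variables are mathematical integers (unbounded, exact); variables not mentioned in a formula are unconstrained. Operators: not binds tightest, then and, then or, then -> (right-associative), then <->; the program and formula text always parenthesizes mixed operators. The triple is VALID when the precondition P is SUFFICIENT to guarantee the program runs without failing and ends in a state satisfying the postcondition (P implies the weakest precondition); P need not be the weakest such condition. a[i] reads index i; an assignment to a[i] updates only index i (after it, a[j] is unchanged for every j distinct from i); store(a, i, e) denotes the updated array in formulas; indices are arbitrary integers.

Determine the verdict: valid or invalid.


Working backward. After the program, the postcondition 3*j - 7 > tot + 4 must hold; in canonical form it is 3*j > tot + 11.
Before w := j - 2*tab[2]: 3*j > tot + 11
Before tot := j + 3*w - 3: 2*j > 3*w + 8
The weakest precondition is 2*j > 3*w + 8.
Check whether 2*j > 3*w + 7 implies it.
Countermodel: at the initial state j = -2, w = -4, the precondition holds but the weakest precondition fails.
Answer: invalid


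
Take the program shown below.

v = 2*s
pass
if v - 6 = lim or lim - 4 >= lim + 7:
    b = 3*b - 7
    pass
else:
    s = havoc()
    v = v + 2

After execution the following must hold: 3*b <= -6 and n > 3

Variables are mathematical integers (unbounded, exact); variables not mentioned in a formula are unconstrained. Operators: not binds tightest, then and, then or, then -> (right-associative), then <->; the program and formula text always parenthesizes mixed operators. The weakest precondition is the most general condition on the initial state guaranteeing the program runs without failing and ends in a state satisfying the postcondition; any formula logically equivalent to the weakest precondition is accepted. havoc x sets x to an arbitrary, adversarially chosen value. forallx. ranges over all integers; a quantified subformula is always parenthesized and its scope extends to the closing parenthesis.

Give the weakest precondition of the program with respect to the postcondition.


Working backward. After the program, 3*b <= -6 and n > 3 must hold.
Then branch requires 9*b <= 15 and n > 3; else branch requires 3*b <= -6 and n > 3.
Before the if: (v = lim + 6 -> (9*b <= 15 and n > 3)) and ((not (v = lim + 6)) -> (3*b <= -6 and n > 3))
Before skip: (v = lim + 6 -> (9*b <= 15 and n > 3)) and ((not (v = lim + 6)) -> (3*b <= -6 and n > 3))
Before v := 2*s: (2*s = lim + 6 -> (9*b <= 15 and n > 3)) and ((not (2*s = lim + 6)) -> (3*b <= -6 and n > 3))
Answer: WP = (2*s = lim + 6 -> (9*b <= 15 and n > 3)) and ((not (2*s = lim + 6)) -> (3*b <= -6 and n > 3))


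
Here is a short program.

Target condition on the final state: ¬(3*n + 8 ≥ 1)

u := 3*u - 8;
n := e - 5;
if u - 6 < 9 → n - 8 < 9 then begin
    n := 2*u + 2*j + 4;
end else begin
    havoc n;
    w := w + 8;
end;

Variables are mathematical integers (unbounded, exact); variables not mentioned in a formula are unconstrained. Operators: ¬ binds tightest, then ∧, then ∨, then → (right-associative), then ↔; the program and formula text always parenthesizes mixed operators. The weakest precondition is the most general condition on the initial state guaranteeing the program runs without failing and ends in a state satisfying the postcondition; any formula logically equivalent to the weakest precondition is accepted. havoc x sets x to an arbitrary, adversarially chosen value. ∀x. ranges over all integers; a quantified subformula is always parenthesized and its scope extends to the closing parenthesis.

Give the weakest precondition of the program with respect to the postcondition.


Working backward. After the program, the postcondition ¬(3*n + 8 ≥ 1) must hold; in canonical form it is ¬(3*n ≥ -7).
Then branch requires ¬(6*j + 6*u ≥ -19); else branch requires ∀n_1. (¬(3*n_1 ≥ -7)).
Before the if: ((u < 15 → n < 17) → (¬(6*j + 6*u ≥ -19))) ∧ ((¬(u < 15 → n < 17)) → (∀n_1. (¬(3*n_1 ≥ -7))))
Before n := e - 5: ((u < 15 → e < 22) → (¬(6*j + 6*u ≥ -19))) ∧ ((¬(u < 15 → e < 22)) → (∀n_1. (¬(3*n_1 ≥ -7))))
Before u := 3*u - 8: ((3*u < 23 → e < 22) → (¬(6*j + 18*u ≥ 29))) ∧ ((¬(3*u < 23 → e < 22)) → (∀n_1. (¬(3*n_1 ≥ -7))))
Answer: WP = ((3*u < 23 → e < 22) → (¬(6*j + 18*u ≥ 29))) ∧ ((¬(3*u < 23 → e < 22)) → (∀n_1. (¬(3*n_1 ≥ -7))))


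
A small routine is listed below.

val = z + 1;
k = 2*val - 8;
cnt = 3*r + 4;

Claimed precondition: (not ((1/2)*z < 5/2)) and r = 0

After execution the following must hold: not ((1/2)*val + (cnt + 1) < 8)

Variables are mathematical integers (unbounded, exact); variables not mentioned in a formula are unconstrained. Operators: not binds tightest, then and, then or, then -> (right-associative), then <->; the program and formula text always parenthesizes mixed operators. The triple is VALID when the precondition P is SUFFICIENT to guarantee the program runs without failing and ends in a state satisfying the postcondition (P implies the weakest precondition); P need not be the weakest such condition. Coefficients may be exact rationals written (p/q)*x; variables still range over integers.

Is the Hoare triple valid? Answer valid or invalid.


Working backward. After the program, the postcondition not ((1/2)*val + (cnt + 1) < 8) must hold; in canonical form it is not (cnt + (1/2)*val < 7).
Before cnt := 3*r + 4: not (3*r + (1/2)*val < 3)
Before k := 2*val - 8: not (3*r + (1/2)*val < 3)
Before val := z + 1: not (3*r + (1/2)*z < 5/2)
The weakest precondition is not (3*r + (1/2)*z < 5/2).
Check whether (not ((1/2)*z < 5/2)) and r = 0 implies it.
Every state satisfying the precondition satisfies the weakest precondition: the implication holds.
Answer: valid


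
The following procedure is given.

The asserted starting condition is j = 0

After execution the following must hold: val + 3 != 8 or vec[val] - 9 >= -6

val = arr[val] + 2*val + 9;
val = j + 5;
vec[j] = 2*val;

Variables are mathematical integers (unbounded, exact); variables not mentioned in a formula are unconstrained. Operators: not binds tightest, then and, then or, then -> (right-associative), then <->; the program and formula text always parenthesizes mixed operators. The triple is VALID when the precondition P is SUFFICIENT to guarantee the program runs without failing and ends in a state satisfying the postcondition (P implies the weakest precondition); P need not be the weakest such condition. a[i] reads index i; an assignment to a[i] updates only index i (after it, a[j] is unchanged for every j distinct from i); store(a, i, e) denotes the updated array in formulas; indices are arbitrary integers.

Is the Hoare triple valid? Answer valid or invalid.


Working backward. After the program, the postcondition val + 3 != 8 or vec[val] - 9 >= -6 must hold; in canonical form it is val != 5 or vec[val] >= 3.
Before vec[j] := 2*val: val != 5 or store(vec, j, 2*val)[val] >= 3
Before val := j + 5: j != 0 or store(vec, j, 2*j + 10)[j + 5] >= 3
Before val := arr[val] + 2*val + 9: j != 0 or store(vec, j, 2*j + 10)[j + 5] >= 3
The weakest precondition is j != 0 or store(vec, j, 2*j + 10)[j + 5] >= 3.
Check whether j = 0 implies it.
Countermodel: at the initial state j = 0, vec = {[0] = 2, [5] = 2, elsewhere 2}, the precondition holds but the weakest precondition fails.
Answer: invalid


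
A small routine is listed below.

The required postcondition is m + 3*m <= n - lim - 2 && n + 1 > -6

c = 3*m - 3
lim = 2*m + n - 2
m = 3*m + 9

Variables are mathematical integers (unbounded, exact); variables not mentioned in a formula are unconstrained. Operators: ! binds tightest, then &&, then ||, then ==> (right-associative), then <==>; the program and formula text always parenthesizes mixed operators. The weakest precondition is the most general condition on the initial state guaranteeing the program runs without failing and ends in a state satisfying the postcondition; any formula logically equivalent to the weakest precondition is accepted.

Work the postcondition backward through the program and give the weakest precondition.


Working backward. After the program, the postcondition m + 3*m <= n - lim - 2 && n + 1 > -6 must hold; in canonical form it is lim + 4*m <= n - 2 && n > -7.
Before m := 3*m + 9: lim + 12*m <= n - 38 && n > -7
Before lim := 2*m + n - 2: 14*m <= -36 && n > -7
Before c := 3*m - 3: 14*m <= -36 && n > -7
Answer: WP = 14*m <= -36 && n > -7


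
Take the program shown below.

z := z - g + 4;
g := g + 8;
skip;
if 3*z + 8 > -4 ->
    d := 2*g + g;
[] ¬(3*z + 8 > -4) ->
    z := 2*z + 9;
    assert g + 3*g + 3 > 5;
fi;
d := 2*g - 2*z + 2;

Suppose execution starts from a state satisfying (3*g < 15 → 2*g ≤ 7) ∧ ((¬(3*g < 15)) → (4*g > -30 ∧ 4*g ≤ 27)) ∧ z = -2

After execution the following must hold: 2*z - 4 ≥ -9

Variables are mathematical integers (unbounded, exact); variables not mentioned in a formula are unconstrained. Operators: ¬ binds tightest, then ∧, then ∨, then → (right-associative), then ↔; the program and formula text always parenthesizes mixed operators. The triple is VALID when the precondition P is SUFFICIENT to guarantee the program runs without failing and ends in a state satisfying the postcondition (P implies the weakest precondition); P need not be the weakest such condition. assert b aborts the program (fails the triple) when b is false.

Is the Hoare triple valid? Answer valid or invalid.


Working backward. After the program, the postcondition 2*z - 4 ≥ -9 must hold; in canonical form it is 2*z ≥ -5.
Before d := 2*g - 2*z + 2: 2*z ≥ -5
Then branch requires 2*z ≥ -5; else branch requires 4*g > 2 ∧ 4*z ≥ -23.
Before the if: (3*z > -12 → 2*z ≥ -5) ∧ ((¬(3*z > -12)) → (4*g > 2 ∧ 4*z ≥ -23))
Before skip: (3*z > -12 → 2*z ≥ -5) ∧ ((¬(3*z > -12)) → (4*g > 2 ∧ 4*z ≥ -23))
Before g := g + 8: (3*z > -12 → 2*z ≥ -5) ∧ ((¬(3*z > -12)) → (4*g > -30 ∧ 4*z ≥ -23))
Before z := z - g + 4: (3*z > 3*g - 24 → 2*z ≥ 2*g - 13) ∧ ((¬(3*z > 3*g - 24)) → (4*g > -30 ∧ 4*z ≥ 4*g - 39))
The weakest precondition is (3*z > 3*g - 24 → 2*z ≥ 2*g - 13) ∧ ((¬(3*z > 3*g - 24)) → (4*g > -30 ∧ 4*z ≥ 4*g - 39)).
Check whether (3*g < 15 → 2*g ≤ 7) ∧ ((¬(3*g < 15)) → (4*g > -30 ∧ 4*g ≤ 27)) ∧ z = -2 implies it.
Countermodel: at the initial state g = 5, z = -2, the precondition holds but the weakest precondition fails.
Answer: invalid


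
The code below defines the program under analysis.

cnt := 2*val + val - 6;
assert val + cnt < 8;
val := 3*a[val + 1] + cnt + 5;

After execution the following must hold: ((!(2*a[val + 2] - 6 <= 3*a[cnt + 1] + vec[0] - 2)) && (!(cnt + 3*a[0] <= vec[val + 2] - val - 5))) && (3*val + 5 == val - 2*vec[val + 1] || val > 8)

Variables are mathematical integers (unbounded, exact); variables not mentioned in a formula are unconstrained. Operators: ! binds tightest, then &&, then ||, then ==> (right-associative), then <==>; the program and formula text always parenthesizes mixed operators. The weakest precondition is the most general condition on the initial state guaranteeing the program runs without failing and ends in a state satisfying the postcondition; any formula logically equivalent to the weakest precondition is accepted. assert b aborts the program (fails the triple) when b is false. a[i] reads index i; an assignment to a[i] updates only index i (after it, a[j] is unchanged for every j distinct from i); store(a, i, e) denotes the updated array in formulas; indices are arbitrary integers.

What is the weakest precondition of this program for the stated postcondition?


Working backward. After the program, the postcondition ((!(2*a[val + 2] - 6 <= 3*a[cnt + 1] + vec[0] - 2)) && (!(cnt + 3*a[0] <= vec[val + 2] - val - 5))) && (3*val + 5 == val - 2*vec[val + 1] || val > 8) must hold; in canonical form it is (!(2*a[val + 2] <= 3*a[cnt + 1] + vec[0] + 4)) && (!(3*a[0] + cnt + val <= vec[val + 2] - 5)) && (2*vec[val + 1] + 2*val == -5 || val > 8).
Before val := 3*a[val + 1] + cnt + 5: (!(2*a[3*a[val + 1] + cnt + 7] <= 3*a[cnt + 1] + vec[0] + 4)) && (!(3*a[val + 1] + 3*a[0] + 2*cnt <= vec[3*a[val + 1] + cnt + 7] - 10)) && (6*a[val + 1] + 2*vec[3*a[val + 1] + cnt + 6] + 2*cnt == -15 || 3*a[val + 1] + cnt > 3)
Before assert val + cnt < 8: cnt + val < 8 && (!(2*a[3*a[val + 1] + cnt + 7] <= 3*a[cnt + 1] + vec[0] + 4)) && (!(3*a[val + 1] + 3*a[0] + 2*cnt <= vec[3*a[val + 1] + cnt + 7] - 10)) && (6*a[val + 1] + 2*vec[3*a[val + 1] + cnt + 6] + 2*cnt == -15 || 3*a[val + 1] + cnt > 3)
Before cnt := 2*val + val - 6: 4*val < 14 && (!(2*a[3*a[val + 1] + 3*val + 1] <= 3*a[3*val - 5] + vec[0] + 4)) && (!(3*a[val + 1] + 3*a[0] + 6*val <= vec[3*a[val + 1] + 3*val + 1] + 2)) && (6*a[val + 1] + 2*vec[3*a[val + 1] + 3*val] + 6*val == -3 || 3*a[val + 1] + 3*val > 9)
Answer: WP = 4*val < 14 && (!(2*a[3*a[val + 1] + 3*val + 1] <= 3*a[3*val - 5] + vec[0] + 4)) && (!(3*a[val + 1] + 3*a[0] + 6*val <= vec[3*a[val + 1] + 3*val + 1] + 2)) && (6*a[val + 1] + 2*vec[3*a[val + 1] + 3*val] + 6*val == -3 || 3*a[val + 1] + 3*val > 9)


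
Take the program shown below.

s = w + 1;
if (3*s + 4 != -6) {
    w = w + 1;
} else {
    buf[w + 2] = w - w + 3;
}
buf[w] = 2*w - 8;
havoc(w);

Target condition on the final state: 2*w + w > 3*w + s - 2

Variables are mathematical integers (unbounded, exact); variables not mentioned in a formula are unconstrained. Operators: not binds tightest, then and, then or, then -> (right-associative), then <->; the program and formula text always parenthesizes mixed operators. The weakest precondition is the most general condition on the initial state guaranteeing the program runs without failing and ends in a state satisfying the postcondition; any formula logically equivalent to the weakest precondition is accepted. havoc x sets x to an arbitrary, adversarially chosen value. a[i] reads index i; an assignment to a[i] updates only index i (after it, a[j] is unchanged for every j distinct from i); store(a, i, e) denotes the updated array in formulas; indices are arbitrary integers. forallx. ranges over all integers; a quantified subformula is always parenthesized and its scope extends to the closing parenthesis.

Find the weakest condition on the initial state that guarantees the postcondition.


Working backward. After the program, the postcondition 2*w + w > 3*w + s - 2 must hold; in canonical form it is s < 2.
Before havoc w: s < 2
Before buf[w] := 2*w - 8: s < 2
Then branch requires s < 2; else branch requires s < 2.
Before the if: (3*s != -10 -> s < 2) and ((not (3*s != -10)) -> s < 2)
Before s := w + 1: (3*w != -13 -> w < 1) and ((not (3*w != -13)) -> w < 1)
Answer: WP = (3*w != -13 -> w < 1) and ((not (3*w != -13)) -> w < 1)


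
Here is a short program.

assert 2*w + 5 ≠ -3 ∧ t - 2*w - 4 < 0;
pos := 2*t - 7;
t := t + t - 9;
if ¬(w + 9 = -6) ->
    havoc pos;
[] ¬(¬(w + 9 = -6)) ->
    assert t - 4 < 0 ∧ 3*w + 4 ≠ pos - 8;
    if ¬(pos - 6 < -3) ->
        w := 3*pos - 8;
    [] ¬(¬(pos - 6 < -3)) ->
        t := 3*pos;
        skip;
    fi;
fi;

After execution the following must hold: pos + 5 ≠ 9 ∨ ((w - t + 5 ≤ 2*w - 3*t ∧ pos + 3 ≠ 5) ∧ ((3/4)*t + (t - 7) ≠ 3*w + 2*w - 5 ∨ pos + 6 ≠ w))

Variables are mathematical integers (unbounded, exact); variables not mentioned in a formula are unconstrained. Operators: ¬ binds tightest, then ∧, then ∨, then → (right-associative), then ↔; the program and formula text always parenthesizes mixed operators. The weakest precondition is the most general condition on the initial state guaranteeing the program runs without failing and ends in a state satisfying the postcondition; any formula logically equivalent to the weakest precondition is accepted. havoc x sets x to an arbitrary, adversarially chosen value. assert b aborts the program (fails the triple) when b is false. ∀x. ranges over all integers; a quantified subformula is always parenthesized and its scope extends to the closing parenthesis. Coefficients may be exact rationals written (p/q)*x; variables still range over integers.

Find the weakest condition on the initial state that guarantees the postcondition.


Working backward. After the program, the postcondition pos + 5 ≠ 9 ∨ ((w - t + 5 ≤ 2*w - 3*t ∧ pos + 3 ≠ 5) ∧ ((3/4)*t + (t - 7) ≠ 3*w + 2*w - 5 ∨ pos + 6 ≠ w)) must hold; in canonical form it is pos ≠ 4 ∨ (2*t ≤ w - 5 ∧ pos ≠ 2 ∧ ((7/4)*t ≠ 5*w + 2 ∨ pos ≠ w - 6)).
Then branch requires ∀pos_1. (pos_1 ≠ 4 ∨ (2*t ≤ w - 5 ∧ pos_1 ≠ 2 ∧ ((7/4)*t ≠ 5*w + 2 ∨ pos_1 ≠ w - 6))); else branch requires t < 4 ∧ 3*w ≠ pos - 12 ∧ ((¬(pos < 3)) → (pos ≠ 4 ∨ (2*t ≤ 3*pos - 13 ∧ pos ≠ 2 ∧ ((7/4)*t ≠ 15*pos - 38 ∨ 2*pos ≠ 14)))) ∧ (pos < 3 → (pos ≠ 4 ∨ (6*pos ≤ w - 5 ∧ pos ≠ 2 ∧ ((21/4)*pos ≠ 5*w + 2 ∨ pos ≠ w - 6)))).
Before the if: ((¬(w = -15)) → (∀pos_1. (pos_1 ≠ 4 ∨ (2*t ≤ w - 5 ∧ pos_1 ≠ 2 ∧ ((7/4)*t ≠ 5*w + 2 ∨ pos_1 ≠ w - 6))))) ∧ (w = -15 → (t < 4 ∧ 3*w ≠ pos - 12 ∧ ((¬(pos < 3)) → (pos ≠ 4 ∨ (2*t ≤ 3*pos - 13 ∧ pos ≠ 2 ∧ ((7/4)*t ≠ 15*pos - 38 ∨ 2*pos ≠ 14)))) ∧ (pos < 3 → (pos ≠ 4 ∨ (6*pos ≤ w - 5 ∧ pos ≠ 2 ∧ ((21/4)*pos ≠ 5*w + 2 ∨ pos ≠ w - 6))))))
Before t := t + t - 9: ((¬(w = -15)) → (∀pos_1. (pos_1 ≠ 4 ∨ (4*t ≤ w + 13 ∧ pos_1 ≠ 2 ∧ ((7/2)*t ≠ 5*w + 71/4 ∨ pos_1 ≠ w - 6))))) ∧ (w = -15 → (2*t < 13 ∧ 3*w ≠ pos - 12 ∧ ((¬(pos < 3)) → (pos ≠ 4 ∨ (4*t ≤ 3*pos + 5 ∧ pos ≠ 2 ∧ ((7/2)*t ≠ 15*pos - 89/4 ∨ 2*pos ≠ 14)))) ∧ (pos < 3 → (pos ≠ 4 ∨ (6*pos ≤ w - 5 ∧ pos ≠ 2 ∧ ((21/4)*pos ≠ 5*w + 2 ∨ pos ≠ w - 6))))))
Before pos := 2*t - 7: ((¬(w = -15)) → (∀pos_1. (pos_1 ≠ 4 ∨ (4*t ≤ w + 13 ∧ pos_1 ≠ 2 ∧ ((7/2)*t ≠ 5*w + 71/4 ∨ pos_1 ≠ w - 6))))) ∧ (w = -15 → (2*t < 13 ∧ 3*w ≠ 2*t - 19 ∧ ((¬(2*t < 10)) → (2*t ≠ 11 ∨ (2*t ≥ 16 ∧ 2*t ≠ 9 ∧ ((53/2)*t ≠ 509/4 ∨ 4*t ≠ 28)))) ∧ (2*t < 10 → (2*t ≠ 11 ∨ (12*t ≤ w + 37 ∧ 2*t ≠ 9 ∧ ((21/2)*t ≠ 5*w + 155/4 ∨ 2*t ≠ w + 1))))))
Before assert 2*w + 5 ≠ -3 ∧ t - 2*w - 4 < 0: 2*w ≠ -8 ∧ t < 2*w + 4 ∧ ((¬(w = -15)) → (∀pos_1. (pos_1 ≠ 4 ∨ (4*t ≤ w + 13 ∧ pos_1 ≠ 2 ∧ ((7/2)*t ≠ 5*w + 71/4 ∨ pos_1 ≠ w - 6))))) ∧ (w = -15 → (2*t < 13 ∧ 3*w ≠ 2*t - 19 ∧ ((¬(2*t < 10)) → (2*t ≠ 11 ∨ (2*t ≥ 16 ∧ 2*t ≠ 9 ∧ ((53/2)*t ≠ 509/4 ∨ 4*t ≠ 28)))) ∧ (2*t < 10 → (2*t ≠ 11 ∨ (12*t ≤ w + 37 ∧ 2*t ≠ 9 ∧ ((21/2)*t ≠ 5*w + 155/4 ∨ 2*t ≠ w + 1))))))
Answer: WP = 2*w ≠ -8 ∧ t < 2*w + 4 ∧ ((¬(w = -15)) → (∀pos_1. (pos_1 ≠ 4 ∨ (4*t ≤ w + 13 ∧ pos_1 ≠ 2 ∧ ((7/2)*t ≠ 5*w + 71/4 ∨ pos_1 ≠ w - 6))))) ∧ (w = -15 → (2*t < 13 ∧ 3*w ≠ 2*t - 19 ∧ ((¬(2*t < 10)) → (2*t ≠ 11 ∨ (2*t ≥ 16 ∧ 2*t ≠ 9 ∧ ((53/2)*t ≠ 509/4 ∨ 4*t ≠ 28)))) ∧ (2*t < 10 → (2*t ≠ 11 ∨ (12*t ≤ w + 37 ∧ 2*t ≠ 9 ∧ ((21/2)*t ≠ 5*w + 155/4 ∨ 2*t ≠ w + 1))))))


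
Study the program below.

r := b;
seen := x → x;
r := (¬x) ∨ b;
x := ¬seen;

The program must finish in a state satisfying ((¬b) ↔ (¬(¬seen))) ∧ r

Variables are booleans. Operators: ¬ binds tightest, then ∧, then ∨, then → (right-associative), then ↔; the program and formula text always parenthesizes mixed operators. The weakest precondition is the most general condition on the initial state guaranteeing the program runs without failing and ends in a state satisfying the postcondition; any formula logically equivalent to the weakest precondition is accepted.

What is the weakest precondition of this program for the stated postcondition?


Working backward. After the program, the postcondition ((¬b) ↔ (¬(¬seen))) ∧ r must hold; in canonical form it is ((¬b) ↔ seen) ∧ r.
Before x := ¬seen: ((¬b) ↔ seen) ∧ r
Before r := (¬x) ∨ b: ((¬b) ↔ seen) ∧ ((¬x) ∨ b)
Before seen := x → x: (¬b) ∧ ((¬x) ∨ b)
Before r := b: (¬b) ∧ ((¬x) ∨ b)
Answer: WP = (¬b) ∧ ((¬x) ∨ b)


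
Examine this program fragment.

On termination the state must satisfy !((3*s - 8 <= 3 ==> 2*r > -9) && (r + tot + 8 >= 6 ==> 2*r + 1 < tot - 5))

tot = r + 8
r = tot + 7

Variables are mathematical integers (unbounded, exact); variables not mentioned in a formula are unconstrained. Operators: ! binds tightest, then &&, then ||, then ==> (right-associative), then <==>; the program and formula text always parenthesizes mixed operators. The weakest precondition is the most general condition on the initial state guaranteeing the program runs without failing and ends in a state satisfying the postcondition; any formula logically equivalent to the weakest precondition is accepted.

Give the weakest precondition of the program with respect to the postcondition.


Working backward. After the program, the postcondition !((3*s - 8 <= 3 ==> 2*r > -9) && (r + tot + 8 >= 6 ==> 2*r + 1 < tot - 5)) must hold; in canonical form it is !((3*s <= 11 ==> 2*r > -9) && (r + tot >= -2 ==> 2*r < tot - 6)).
Before r := tot + 7: !((3*s <= 11 ==> 2*tot > -23) && (2*tot >= -9 ==> tot < -20))
Before tot := r + 8: !((3*s <= 11 ==> 2*r > -39) && (2*r >= -25 ==> r < -28))
Answer: WP = !((3*s <= 11 ==> 2*r > -39) && (2*r >= -25 ==> r < -28))


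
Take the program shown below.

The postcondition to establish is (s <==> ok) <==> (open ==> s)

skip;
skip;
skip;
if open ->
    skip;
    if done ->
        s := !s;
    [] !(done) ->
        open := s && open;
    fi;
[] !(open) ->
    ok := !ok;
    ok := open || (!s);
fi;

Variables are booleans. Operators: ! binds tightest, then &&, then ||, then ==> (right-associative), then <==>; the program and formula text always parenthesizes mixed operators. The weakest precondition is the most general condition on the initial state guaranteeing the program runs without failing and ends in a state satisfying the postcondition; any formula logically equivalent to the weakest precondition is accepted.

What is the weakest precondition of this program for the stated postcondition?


Working backward. After the program, (s <==> ok) <==> (open ==> s) must hold.
Then branch requires (done ==> (((!s) <==> ok) <==> (open ==> (!s)))) && ((!done) ==> ((s <==> ok) <==> ((s && open) ==> s))); else branch requires (s <==> (open || (!s))) <==> (open ==> s).
Before the if: (open ==> ((done ==> (((!s) <==> ok) <==> (open ==> (!s)))) && ((!done) ==> ((s <==> ok) <==> ((s && open) ==> s))))) && ((!open) ==> ((s <==> (open || (!s))) <==> (open ==> s)))
Before skip: (open ==> ((done ==> (((!s) <==> ok) <==> (open ==> (!s)))) && ((!done) ==> ((s <==> ok) <==> ((s && open) ==> s))))) && ((!open) ==> ((s <==> (open || (!s))) <==> (open ==> s)))
Before skip: (open ==> ((done ==> (((!s) <==> ok) <==> (open ==> (!s)))) && ((!done) ==> ((s <==> ok) <==> ((s && open) ==> s))))) && ((!open) ==> ((s <==> (open || (!s))) <==> (open ==> s)))
Before skip: (open ==> ((done ==> (((!s) <==> ok) <==> (open ==> (!s)))) && ((!done) ==> ((s <==> ok) <==> ((s && open) ==> s))))) && ((!open) ==> ((s <==> (open || (!s))) <==> (open ==> s)))
Answer: WP = (open ==> ((done ==> (((!s) <==> ok) <==> (open ==> (!s)))) && ((!done) ==> ((s <==> ok) <==> ((s && open) ==> s))))) && ((!open) ==> ((s <==> (open || (!s))) <==> (open ==> s)))


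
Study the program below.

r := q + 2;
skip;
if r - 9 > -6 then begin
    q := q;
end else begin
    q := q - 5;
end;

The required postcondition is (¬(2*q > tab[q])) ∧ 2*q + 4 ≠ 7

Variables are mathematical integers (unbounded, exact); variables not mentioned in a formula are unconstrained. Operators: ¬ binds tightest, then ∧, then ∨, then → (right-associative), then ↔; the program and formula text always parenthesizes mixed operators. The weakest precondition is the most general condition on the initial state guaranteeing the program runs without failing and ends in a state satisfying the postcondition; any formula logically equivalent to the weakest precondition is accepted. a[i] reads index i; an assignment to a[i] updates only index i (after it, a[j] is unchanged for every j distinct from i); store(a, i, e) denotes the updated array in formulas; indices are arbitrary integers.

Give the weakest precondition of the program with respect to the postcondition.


Working backward. After the program, the postcondition (¬(2*q > tab[q])) ∧ 2*q + 4 ≠ 7 must hold; in canonical form it is (¬(2*q > tab[q])) ∧ 2*q ≠ 3.
Then branch requires (¬(2*q > tab[q])) ∧ 2*q ≠ 3; else branch requires (¬(2*q > tab[q - 5] + 10)) ∧ 2*q ≠ 13.
Before the if: (r > 3 → ((¬(2*q > tab[q])) ∧ 2*q ≠ 3)) ∧ ((¬(r > 3)) → ((¬(2*q > tab[q - 5] + 10)) ∧ 2*q ≠ 13))
Before skip: (r > 3 → ((¬(2*q > tab[q])) ∧ 2*q ≠ 3)) ∧ ((¬(r > 3)) → ((¬(2*q > tab[q - 5] + 10)) ∧ 2*q ≠ 13))
Before r := q + 2: (q > 1 → ((¬(2*q > tab[q])) ∧ 2*q ≠ 3)) ∧ ((¬(q > 1)) → ((¬(2*q > tab[q - 5] + 10)) ∧ 2*q ≠ 13))
Answer: WP = (q > 1 → ((¬(2*q > tab[q])) ∧ 2*q ≠ 3)) ∧ ((¬(q > 1)) → ((¬(2*q > tab[q - 5] + 10)) ∧ 2*q ≠ 13))


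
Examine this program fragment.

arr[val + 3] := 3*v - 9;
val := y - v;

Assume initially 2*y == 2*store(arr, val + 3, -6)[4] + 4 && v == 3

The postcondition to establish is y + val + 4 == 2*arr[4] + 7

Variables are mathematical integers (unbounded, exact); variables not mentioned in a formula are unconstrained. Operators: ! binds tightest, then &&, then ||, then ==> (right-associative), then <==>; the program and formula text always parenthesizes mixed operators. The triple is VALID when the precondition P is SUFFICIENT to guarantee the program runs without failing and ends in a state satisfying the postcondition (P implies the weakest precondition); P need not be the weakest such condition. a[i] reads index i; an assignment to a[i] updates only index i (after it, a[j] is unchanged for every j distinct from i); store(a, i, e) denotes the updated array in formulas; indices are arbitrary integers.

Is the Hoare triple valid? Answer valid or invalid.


Working backward. After the program, the postcondition y + val + 4 == 2*arr[4] + 7 must hold; in canonical form it is val + y == 2*arr[4] + 3.
Before val := y - v: 2*y == 2*arr[4] + v + 3
Before arr[val + 3] := 3*v - 9: 2*y == 2*store(arr, val + 3, 3*v - 9)[4] + v + 3
The weakest precondition is 2*y == 2*store(arr, val + 3, 3*v - 9)[4] + v + 3.
Check whether 2*y == 2*store(arr, val + 3, -6)[4] + 4 && v == 3 implies it.
Countermodel: at the initial state arr = {[3] = 2, [4] = 30146, elsewhere 2}, v = 3, val = 0, y = 30148, the precondition holds but the weakest precondition fails.
Answer: invalid
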